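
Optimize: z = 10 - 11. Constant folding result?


10 - 11 = -1 at compile time
Optimized: z = -1


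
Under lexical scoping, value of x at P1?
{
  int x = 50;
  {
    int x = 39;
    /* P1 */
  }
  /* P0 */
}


x declared in the same block as P1
x = 39


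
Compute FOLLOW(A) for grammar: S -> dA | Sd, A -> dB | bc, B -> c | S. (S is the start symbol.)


$ ∈ FOLLOW(S). For each A -> αBβ: add FIRST(β)\{ε} to FOLLOW(B); if β nullable, add FOLLOW(A).
FOLLOW(A) = {$, d}


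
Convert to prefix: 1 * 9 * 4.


left-to-right (same/higher precedence on left): tree is (* (* 1 9) 4)
Prefix: * * 1 9 4


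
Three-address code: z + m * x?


Break into single-operator statements:
t1 = m * x
t2 = z + t1


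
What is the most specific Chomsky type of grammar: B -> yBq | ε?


Single nonterminal LHS, but y^n q^n is not regular
Classification: Type 2 (Context-Free)


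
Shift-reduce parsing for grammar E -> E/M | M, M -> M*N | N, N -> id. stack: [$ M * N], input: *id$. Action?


handle 'M*N' on top
Action: reduce (M -> M*N)


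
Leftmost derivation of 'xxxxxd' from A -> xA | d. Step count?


Derivation: A => xA => xxA => xxxA => xxxxA => xxxxxA => xxxxxd
Steps: 6


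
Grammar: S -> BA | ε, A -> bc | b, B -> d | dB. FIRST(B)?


Per alternative of B: FIRST(d) = {d}; FIRST(dB) = {d}
FIRST(B) = {d}


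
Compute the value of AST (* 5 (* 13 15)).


Evaluate inner: (* 13 15) = 195
Evaluate root: (* 5 195) = 975
Result: 975


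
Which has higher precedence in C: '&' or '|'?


'&' is bitwise AND (level 5); '|' is bitwise OR (level 3)
Higher level binds tighter
'&' has higher precedence than '|'


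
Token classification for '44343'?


Pattern: digits only
Type: INTEGER_LITERAL


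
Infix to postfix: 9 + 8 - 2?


Left to right (same or higher precedence on left)
Postfix: 9 8 + 2 -


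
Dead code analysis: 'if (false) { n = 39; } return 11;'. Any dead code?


condition is constant false, so the whole block is unreachable
Dead: 'if (false) { n = 39; }'


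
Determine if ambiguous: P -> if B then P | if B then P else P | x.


dangling else: 'if B then if B then x else x' parses two ways
Ambiguous


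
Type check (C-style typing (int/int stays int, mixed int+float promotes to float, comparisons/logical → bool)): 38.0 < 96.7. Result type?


Operand types: float < float
Rule: comparison yields bool
Result type: bool


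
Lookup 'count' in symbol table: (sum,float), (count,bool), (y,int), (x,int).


Lookup 'count' → type bool


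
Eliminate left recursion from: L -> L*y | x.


Left-recursive alternatives: L*y; non-recursive: x
Introduce L': L -> xL', L' -> *yL' | ε


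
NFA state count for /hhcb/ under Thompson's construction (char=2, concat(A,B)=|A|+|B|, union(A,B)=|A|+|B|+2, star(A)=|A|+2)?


Syntax tree has 4 char leaf(s), 0 union(s), 0 star(s)
chars contribute 4×2 = 8; each union adds +2; each star adds +2
Total: 8 + 0 + 0 = 8 states


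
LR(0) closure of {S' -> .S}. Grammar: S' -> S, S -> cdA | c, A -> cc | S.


Start: S' -> .S
For each item with dot before a nonterminal B, add B -> .γ for every B-production
Closure: [S' -> .S, S -> .cdA, S -> .c]


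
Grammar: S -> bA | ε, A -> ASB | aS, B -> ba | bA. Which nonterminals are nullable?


A nonterminal is nullable iff some alternative derives ε (directly, or every symbol in it is nullable)
Nullable: {S}


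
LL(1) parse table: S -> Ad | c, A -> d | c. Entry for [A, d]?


For [A, d]: 'd' ∈ FIRST(d)
Entry: A -> d


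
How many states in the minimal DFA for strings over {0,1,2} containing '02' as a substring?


KMP-style automaton: 2 progress states + 1 absorbing accept = 3
Minimal DFA: 3 states


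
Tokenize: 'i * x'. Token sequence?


Scan left to right, longest-match per lexeme
Tokens: ID(i), OP(*), ID(x)


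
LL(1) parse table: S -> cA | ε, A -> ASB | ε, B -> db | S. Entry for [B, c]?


For [B, c]: 'c' ∈ FIRST(S)
Entry: B -> S


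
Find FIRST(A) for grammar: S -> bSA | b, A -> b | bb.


Per alternative of A: FIRST(b) = {b}; FIRST(bb) = {b}
FIRST(A) = {b}


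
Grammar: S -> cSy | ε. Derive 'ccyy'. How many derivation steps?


Derivation: S => cSy => ccSyy => ccyy
Steps: 3


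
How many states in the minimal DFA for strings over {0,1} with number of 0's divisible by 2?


Track (count of 0) mod 2: states 0..1, accept at 0
Minimal DFA: 2 states


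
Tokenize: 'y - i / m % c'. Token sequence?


Scan left to right, longest-match per lexeme
Tokens: ID(y), OP(-), ID(i), OP(/), ID(m), OP(%), ID(c)


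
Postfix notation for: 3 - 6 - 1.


Left to right (same or higher precedence on left)
Postfix: 3 6 - 1 -


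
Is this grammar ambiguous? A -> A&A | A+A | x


'x&x+x' has two parse trees (no precedence encoded between & and +)
Ambiguous


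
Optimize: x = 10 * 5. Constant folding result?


10 * 5 = 50 at compile time
Optimized: x = 50


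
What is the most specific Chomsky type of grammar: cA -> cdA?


LHS has context (more than one symbol) and |LHS| ≤ |RHS|
Classification: Type 1 (Context-Sensitive)


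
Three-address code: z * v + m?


Break into single-operator statements:
t1 = z * v
t2 = t1 + m


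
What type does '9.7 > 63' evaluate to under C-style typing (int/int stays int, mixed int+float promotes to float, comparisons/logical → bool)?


Operand types: float > int
Rule: comparison yields bool
Result type: bool


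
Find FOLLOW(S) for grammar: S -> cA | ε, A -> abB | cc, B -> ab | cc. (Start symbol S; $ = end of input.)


$ ∈ FOLLOW(S). For each A -> αBβ: add FIRST(β)\{ε} to FOLLOW(B); if β nullable, add FOLLOW(A).
FOLLOW(S) = {$}


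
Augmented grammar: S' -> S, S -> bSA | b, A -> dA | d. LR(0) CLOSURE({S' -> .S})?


Start: S' -> .S
For each item with dot before a nonterminal B, add B -> .γ for every B-production
Closure: [S' -> .S, S -> .bSA, S -> .b]


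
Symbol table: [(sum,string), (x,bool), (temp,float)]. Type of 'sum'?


Lookup 'sum' → type string


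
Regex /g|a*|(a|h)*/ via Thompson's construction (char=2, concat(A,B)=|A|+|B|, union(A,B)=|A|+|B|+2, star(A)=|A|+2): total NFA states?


Syntax tree has 4 char leaf(s), 3 union(s), 2 star(s)
chars contribute 4×2 = 8; each union adds +2; each star adds +2
Total: 8 + 6 + 4 = 18 states


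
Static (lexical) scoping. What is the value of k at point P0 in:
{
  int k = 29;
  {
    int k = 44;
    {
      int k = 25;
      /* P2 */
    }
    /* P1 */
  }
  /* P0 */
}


k declared in the same block as P0
k = 29


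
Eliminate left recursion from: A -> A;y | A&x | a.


Left-recursive alternatives: A;y, A&x; non-recursive: a
Introduce A': A -> aA', A' -> ;yA' | &xA' | ε


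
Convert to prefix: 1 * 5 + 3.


left-to-right (same/higher precedence on left): tree is (+ (* 1 5) 3)
Prefix: + * 1 5 3


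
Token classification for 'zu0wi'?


Pattern: letter/underscore followed by alphanumerics, not a keyword
Type: IDENTIFIER


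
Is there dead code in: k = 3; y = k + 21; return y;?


k is read by y's definition; y is returned
No dead code


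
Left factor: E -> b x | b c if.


Common prefix: 'b'
Factored: E -> b E', E' -> x | c if


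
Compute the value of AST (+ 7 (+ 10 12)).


Evaluate inner: (+ 10 12) = 22
Evaluate root: (+ 7 22) = 29
Result: 29


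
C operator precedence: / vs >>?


'/' is multiplicative (level 10); '>>' is shift (level 8)
Higher level binds tighter
'/' has higher precedence than '>>'


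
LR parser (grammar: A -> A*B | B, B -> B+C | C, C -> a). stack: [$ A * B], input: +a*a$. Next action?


'+' can extend B; shift to build B -> B+C
Action: shift


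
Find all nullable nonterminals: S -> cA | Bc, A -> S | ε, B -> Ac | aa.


A nonterminal is nullable iff some alternative derives ε (directly, or every symbol in it is nullable)
Nullable: {A}


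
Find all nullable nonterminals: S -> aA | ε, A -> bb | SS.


A nonterminal is nullable iff some alternative derives ε (directly, or every symbol in it is nullable)
Nullable: {A, S}


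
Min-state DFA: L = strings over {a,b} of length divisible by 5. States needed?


Track length mod 5: states 0..4, accept at 0
Minimal DFA: 5 states


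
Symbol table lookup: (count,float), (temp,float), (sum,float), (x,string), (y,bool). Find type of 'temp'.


Lookup 'temp' → type float


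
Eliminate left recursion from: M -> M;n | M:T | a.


Left-recursive alternatives: M;n, M:T; non-recursive: a
Introduce M': M -> aM', M' -> ;nM' | :TM' | ε


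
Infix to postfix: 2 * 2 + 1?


Left to right (same or higher precedence on left)
Postfix: 2 2 * 1 +


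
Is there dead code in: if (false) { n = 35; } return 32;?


condition is constant false, so the whole block is unreachable
Dead: 'if (false) { n = 35; }'


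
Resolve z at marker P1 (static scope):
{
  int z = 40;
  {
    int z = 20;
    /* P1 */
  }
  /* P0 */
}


z declared in the same block as P1
z = 20


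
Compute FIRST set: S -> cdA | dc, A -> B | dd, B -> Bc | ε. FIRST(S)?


Per alternative of S: FIRST(cdA) = {c}; FIRST(dc) = {d}
FIRST(S) = {c, d}


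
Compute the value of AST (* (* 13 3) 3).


Evaluate inner: (* 13 3) = 39
Evaluate root: (* 39 3) = 117
Result: 117


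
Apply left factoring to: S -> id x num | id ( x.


Common prefix: 'id'
Factored: S -> id S', S' -> x num | ( x


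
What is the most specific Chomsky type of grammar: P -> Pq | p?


Left-linear: every RHS is a terminal or one nonterminal followed by a terminal
Classification: Type 3 (Regular)


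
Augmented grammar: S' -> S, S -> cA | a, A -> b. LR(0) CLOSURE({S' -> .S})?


Start: S' -> .S
For each item with dot before a nonterminal B, add B -> .γ for every B-production
Closure: [S' -> .S, S -> .cA, S -> .a]


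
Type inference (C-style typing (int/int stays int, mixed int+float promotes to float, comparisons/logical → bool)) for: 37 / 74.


Operand types: int / int
Rule: mixed int/float promotes to float; int/int stays int
Result type: int


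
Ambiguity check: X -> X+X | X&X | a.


'a+a&a' has two parse trees (no precedence encoded between + and &)
Ambiguous


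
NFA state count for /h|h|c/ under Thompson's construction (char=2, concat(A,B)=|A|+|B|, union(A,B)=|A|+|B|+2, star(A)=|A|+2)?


Syntax tree has 3 char leaf(s), 2 union(s), 0 star(s)
chars contribute 3×2 = 6; each union adds +2; each star adds +2
Total: 6 + 4 + 0 = 10 states


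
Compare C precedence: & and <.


'<' is relational (level 7); '&' is bitwise AND (level 5)
Higher level binds tighter
'<' has higher precedence than '&'


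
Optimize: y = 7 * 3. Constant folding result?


7 * 3 = 21 at compile time
Optimized: y = 21


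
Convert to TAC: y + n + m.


Break into single-operator statements:
t1 = y + n
t2 = t1 + m


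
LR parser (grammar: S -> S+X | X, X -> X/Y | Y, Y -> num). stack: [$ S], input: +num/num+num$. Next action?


shift '+' to continue S -> S+X
Action: shift


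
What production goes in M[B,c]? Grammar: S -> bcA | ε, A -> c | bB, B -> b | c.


For [B, c]: 'c' ∈ FIRST(c)
Entry: B -> c


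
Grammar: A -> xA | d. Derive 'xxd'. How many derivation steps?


Derivation: A => xA => xxA => xxd
Steps: 3


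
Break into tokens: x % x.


Scan left to right, longest-match per lexeme
Tokens: ID(x), OP(%), ID(x)


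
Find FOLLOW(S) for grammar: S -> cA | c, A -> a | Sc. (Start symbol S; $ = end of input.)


$ ∈ FOLLOW(S). For each A -> αBβ: add FIRST(β)\{ε} to FOLLOW(B); if β nullable, add FOLLOW(A).
FOLLOW(S) = {$, c}


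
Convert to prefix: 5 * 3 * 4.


left-to-right (same/higher precedence on left): tree is (* (* 5 3) 4)
Prefix: * * 5 3 4


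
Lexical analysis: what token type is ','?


Pattern: delimiter/punctuation
Type: PUNCTUATION


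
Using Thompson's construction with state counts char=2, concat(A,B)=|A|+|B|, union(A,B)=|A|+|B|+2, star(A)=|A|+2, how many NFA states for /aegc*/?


Syntax tree has 4 char leaf(s), 0 union(s), 1 star(s)
chars contribute 4×2 = 8; each union adds +2; each star adds +2
Total: 8 + 0 + 2 = 10 states


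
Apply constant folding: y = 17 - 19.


17 - 19 = -2 at compile time
Optimized: y = -2


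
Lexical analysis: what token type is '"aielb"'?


Pattern: double-quoted sequence
Type: STRING_LITERAL


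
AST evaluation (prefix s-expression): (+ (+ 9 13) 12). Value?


Evaluate inner: (+ 9 13) = 22
Evaluate root: (+ 22 12) = 34
Result: 34


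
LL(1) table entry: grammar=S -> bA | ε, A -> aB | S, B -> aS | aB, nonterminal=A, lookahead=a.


For [A, a]: 'a' ∈ FIRST(aB)
Entry: A -> aB


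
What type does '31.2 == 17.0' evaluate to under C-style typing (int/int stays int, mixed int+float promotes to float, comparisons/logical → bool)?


Operand types: float == float
Rule: comparison yields bool
Result type: bool


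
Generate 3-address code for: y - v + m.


Break into single-operator statements:
t1 = y - v
t2 = t1 + m


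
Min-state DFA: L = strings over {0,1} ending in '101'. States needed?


Track the longest suffix of input matching a prefix of '101': 4 classes (prefixes of length 0..3)
Minimal DFA: 4 states


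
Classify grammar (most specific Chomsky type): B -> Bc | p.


Left-linear: every RHS is a terminal or one nonterminal followed by a terminal
Classification: Type 3 (Regular)


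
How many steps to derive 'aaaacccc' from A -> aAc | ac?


Derivation: A => aAc => aaAcc => aaaAccc => aaaacccc
Steps: 4


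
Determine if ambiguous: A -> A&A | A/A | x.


'x&x/x' has two parse trees (no precedence encoded between & and /)
Ambiguous


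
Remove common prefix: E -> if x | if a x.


Common prefix: 'if'
Factored: E -> if E', E' -> x | a x


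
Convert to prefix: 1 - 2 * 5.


'*' binds tighter: tree is (- 1 (* 2 5))
Prefix: - 1 * 2 5


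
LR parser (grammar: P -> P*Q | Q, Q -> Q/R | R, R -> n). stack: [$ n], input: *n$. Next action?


'n' on top is the handle for R -> n
Action: reduce (R -> n)


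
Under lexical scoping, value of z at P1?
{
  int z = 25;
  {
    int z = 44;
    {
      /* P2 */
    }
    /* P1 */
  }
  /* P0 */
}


z declared in the same block as P1
z = 44


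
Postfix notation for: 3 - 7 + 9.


Left to right (same or higher precedence on left)
Postfix: 3 7 - 9 +


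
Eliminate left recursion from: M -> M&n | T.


Left-recursive alternatives: M&n; non-recursive: T
Introduce M': M -> TM', M' -> &nM' | ε


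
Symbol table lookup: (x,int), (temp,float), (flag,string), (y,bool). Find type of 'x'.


Lookup 'x' → type int


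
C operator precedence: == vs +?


'+' is additive (level 9); '==' is equality (level 6)
Higher level binds tighter
'+' has higher precedence than '=='


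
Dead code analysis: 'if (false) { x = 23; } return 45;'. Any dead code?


condition is constant false, so the whole block is unreachable
Dead: 'if (false) { x = 23; }'


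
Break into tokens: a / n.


Scan left to right, longest-match per lexeme
Tokens: ID(a), OP(/), ID(n)


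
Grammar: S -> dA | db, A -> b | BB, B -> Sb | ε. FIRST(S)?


Per alternative of S: FIRST(dA) = {d}; FIRST(db) = {d}
FIRST(S) = {d}


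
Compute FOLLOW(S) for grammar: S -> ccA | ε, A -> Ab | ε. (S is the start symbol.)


$ ∈ FOLLOW(S). For each A -> αBβ: add FIRST(β)\{ε} to FOLLOW(B); if β nullable, add FOLLOW(A).
FOLLOW(S) = {$}


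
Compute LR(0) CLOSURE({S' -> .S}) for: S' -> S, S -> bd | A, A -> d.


Start: S' -> .S
For each item with dot before a nonterminal B, add B -> .γ for every B-production
Closure: [S' -> .S, S -> .bd, S -> .A, A -> .d]


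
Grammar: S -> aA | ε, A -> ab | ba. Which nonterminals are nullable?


A nonterminal is nullable iff some alternative derives ε (directly, or every symbol in it is nullable)
Nullable: {S}


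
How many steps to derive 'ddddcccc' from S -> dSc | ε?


Derivation: S => dSc => ddScc => dddSccc => ddddScccc => ddddcccc
Steps: 5


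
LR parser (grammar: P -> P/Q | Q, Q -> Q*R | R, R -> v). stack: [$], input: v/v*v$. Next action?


no handle on stack; shift 'v'
Action: shift


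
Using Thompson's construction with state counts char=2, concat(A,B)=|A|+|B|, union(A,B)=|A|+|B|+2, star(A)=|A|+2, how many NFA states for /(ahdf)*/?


Syntax tree has 4 char leaf(s), 0 union(s), 1 star(s)
chars contribute 4×2 = 8; each union adds +2; each star adds +2
Total: 8 + 0 + 2 = 10 states


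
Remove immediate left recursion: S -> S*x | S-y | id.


Left-recursive alternatives: S*x, S-y; non-recursive: id
Introduce S': S -> idS', S' -> *xS' | -yS' | ε


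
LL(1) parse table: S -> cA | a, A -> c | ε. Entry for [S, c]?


For [S, c]: 'c' ∈ FIRST(cA)
Entry: S -> cA


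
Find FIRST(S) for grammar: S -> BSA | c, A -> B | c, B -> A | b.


Per alternative of S: FIRST(BSA) = {b, c}; FIRST(c) = {c}
FIRST(S) = {b, c}


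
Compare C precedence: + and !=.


'+' is additive (level 9); '!=' is equality (level 6)
Higher level binds tighter
'+' has higher precedence than '!='


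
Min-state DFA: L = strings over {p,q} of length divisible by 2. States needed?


Track length mod 2: states 0..1, accept at 0
Minimal DFA: 2 states


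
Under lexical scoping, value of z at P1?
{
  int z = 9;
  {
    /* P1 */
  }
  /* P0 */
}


P1's block does not declare z; resolves to the enclosing declaration at depth 0
z = 9


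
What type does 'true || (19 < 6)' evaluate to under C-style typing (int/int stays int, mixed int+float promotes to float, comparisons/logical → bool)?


Operand types: bool || bool
Rule: logical operators take bool operands and yield bool
Result type: bool


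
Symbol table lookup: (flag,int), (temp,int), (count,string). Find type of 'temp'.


Lookup 'temp' → type int


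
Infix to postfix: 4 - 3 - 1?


Left to right (same or higher precedence on left)
Postfix: 4 3 - 1 -


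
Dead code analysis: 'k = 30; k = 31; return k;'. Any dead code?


first assignment to k is overwritten before any read
Dead: 'k = 30'


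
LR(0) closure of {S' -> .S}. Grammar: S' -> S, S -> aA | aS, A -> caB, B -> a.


Start: S' -> .S
For each item with dot before a nonterminal B, add B -> .γ for every B-production
Closure: [S' -> .S, S -> .aA, S -> .aS]


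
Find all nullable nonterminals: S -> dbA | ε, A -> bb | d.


A nonterminal is nullable iff some alternative derives ε (directly, or every symbol in it is nullable)
Nullable: {S}


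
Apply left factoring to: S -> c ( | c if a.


Common prefix: 'c'
Factored: S -> c S', S' -> ( | if a


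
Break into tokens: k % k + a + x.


Scan left to right, longest-match per lexeme
Tokens: ID(k), OP(%), ID(k), OP(+), ID(a), OP(+), ID(x)


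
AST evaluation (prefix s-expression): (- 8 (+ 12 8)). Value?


Evaluate inner: (+ 12 8) = 20
Evaluate root: (- 8 20) = -12
Result: -12


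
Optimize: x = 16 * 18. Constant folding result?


16 * 18 = 288 at compile time
Optimized: x = 288


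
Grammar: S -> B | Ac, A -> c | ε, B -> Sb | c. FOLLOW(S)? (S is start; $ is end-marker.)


$ ∈ FOLLOW(S). For each A -> αBβ: add FIRST(β)\{ε} to FOLLOW(B); if β nullable, add FOLLOW(A).
FOLLOW(S) = {$, b}


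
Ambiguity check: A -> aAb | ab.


balanced a^n…b^n: each string has a unique parse
Unambiguous


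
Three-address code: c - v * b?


Break into single-operator statements:
t1 = v * b
t2 = c - t1


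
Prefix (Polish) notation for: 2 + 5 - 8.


left-to-right (same/higher precedence on left): tree is (- (+ 2 5) 8)
Prefix: - + 2 5 8


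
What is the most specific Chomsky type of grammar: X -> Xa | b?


Left-linear: every RHS is a terminal or one nonterminal followed by a terminal
Classification: Type 3 (Regular)


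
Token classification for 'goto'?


Pattern: reserved word
Type: KEYWORD


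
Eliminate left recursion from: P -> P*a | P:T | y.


Left-recursive alternatives: P*a, P:T; non-recursive: y
Introduce P': P -> yP', P' -> *aP' | :TP' | ε


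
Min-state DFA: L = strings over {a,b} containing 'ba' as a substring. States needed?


KMP-style automaton: 2 progress states + 1 absorbing accept = 3
Minimal DFA: 3 states


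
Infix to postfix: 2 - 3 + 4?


Left to right (same or higher precedence on left)
Postfix: 2 3 - 4 +


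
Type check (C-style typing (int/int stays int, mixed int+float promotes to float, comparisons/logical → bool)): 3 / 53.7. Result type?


Operand types: int / float
Rule: mixed int/float promotes to float; int/int stays int
Result type: float


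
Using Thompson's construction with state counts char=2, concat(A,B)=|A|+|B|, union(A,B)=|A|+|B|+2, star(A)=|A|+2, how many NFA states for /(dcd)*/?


Syntax tree has 3 char leaf(s), 0 union(s), 1 star(s)
chars contribute 3×2 = 6; each union adds +2; each star adds +2
Total: 6 + 0 + 2 = 8 states


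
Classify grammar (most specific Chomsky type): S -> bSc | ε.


Single nonterminal LHS, but b^n c^n is not regular
Classification: Type 2 (Context-Free)


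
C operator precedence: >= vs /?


'/' is multiplicative (level 10); '>=' is relational (level 7)
Higher level binds tighter
'/' has higher precedence than '>='


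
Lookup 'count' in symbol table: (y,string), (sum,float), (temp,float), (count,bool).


Lookup 'count' → type bool


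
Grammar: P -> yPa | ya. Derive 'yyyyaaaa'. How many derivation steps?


Derivation: P => yPa => yyPaa => yyyPaaa => yyyyaaaa
Steps: 4


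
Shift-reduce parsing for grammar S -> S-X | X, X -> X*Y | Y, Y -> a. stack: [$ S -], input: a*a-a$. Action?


no handle ('S-' is not any RHS); shift 'a'
Action: shift


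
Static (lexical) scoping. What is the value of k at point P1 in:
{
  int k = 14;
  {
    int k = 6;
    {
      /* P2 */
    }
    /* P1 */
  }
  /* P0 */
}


k declared in the same block as P1
k = 6


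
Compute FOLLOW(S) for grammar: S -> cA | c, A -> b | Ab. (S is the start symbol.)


$ ∈ FOLLOW(S). For each A -> αBβ: add FIRST(β)\{ε} to FOLLOW(B); if β nullable, add FOLLOW(A).
FOLLOW(S) = {$}


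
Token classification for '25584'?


Pattern: digits only
Type: INTEGER_LITERAL


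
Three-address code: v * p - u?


Break into single-operator statements:
t1 = v * p
t2 = t1 - u


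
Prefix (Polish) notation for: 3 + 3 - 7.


left-to-right (same/higher precedence on left): tree is (- (+ 3 3) 7)
Prefix: - + 3 3 7


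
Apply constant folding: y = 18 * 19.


18 * 19 = 342 at compile time
Optimized: y = 342


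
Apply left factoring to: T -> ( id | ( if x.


Common prefix: '('
Factored: T -> ( T', T' -> id | if x


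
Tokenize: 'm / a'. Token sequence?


Scan left to right, longest-match per lexeme
Tokens: ID(m), OP(/), ID(a)


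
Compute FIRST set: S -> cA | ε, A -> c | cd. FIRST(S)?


Per alternative of S: FIRST(cA) = {c}; FIRST(ε) = {ε}
FIRST(S) = {c, ε}


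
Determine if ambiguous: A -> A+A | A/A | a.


'a+a/a' has two parse trees (no precedence encoded between + and /)
Ambiguous


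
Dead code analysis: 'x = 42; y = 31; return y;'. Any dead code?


x is assigned but never read
Dead: 'x = 42'


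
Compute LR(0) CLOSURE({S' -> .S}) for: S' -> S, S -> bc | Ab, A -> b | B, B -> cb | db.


Start: S' -> .S
For each item with dot before a nonterminal B, add B -> .γ for every B-production
Closure: [S' -> .S, S -> .bc, S -> .Ab, A -> .b, A -> .B, B -> .cb, B -> .db]


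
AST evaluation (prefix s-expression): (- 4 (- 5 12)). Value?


Evaluate inner: (- 5 12) = -7
Evaluate root: (- 4 -7) = 11
Result: 11


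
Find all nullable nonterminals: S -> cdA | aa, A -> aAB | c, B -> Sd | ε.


A nonterminal is nullable iff some alternative derives ε (directly, or every symbol in it is nullable)
Nullable: {B}


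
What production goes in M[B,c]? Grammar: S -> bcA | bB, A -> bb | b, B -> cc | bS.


For [B, c]: 'c' ∈ FIRST(cc)
Entry: B -> cc


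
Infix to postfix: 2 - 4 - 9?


Left to right (same or higher precedence on left)
Postfix: 2 4 - 9 -


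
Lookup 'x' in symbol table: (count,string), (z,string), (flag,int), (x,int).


Lookup 'x' → type int


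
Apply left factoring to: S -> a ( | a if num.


Common prefix: 'a'
Factored: S -> a S', S' -> ( | if num


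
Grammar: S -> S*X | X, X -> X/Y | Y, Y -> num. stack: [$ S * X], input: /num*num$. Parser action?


'/' can extend X; shift to build X -> X/Y
Action: shift


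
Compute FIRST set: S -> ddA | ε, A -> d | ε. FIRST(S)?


Per alternative of S: FIRST(ddA) = {d}; FIRST(ε) = {ε}
FIRST(S) = {d, ε}


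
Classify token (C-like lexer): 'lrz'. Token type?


Pattern: letter/underscore followed by alphanumerics, not a keyword
Type: IDENTIFIER


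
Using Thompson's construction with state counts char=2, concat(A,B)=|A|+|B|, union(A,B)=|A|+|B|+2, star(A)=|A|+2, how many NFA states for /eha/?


Syntax tree has 3 char leaf(s), 0 union(s), 0 star(s)
chars contribute 3×2 = 6; each union adds +2; each star adds +2
Total: 6 + 0 + 0 = 6 states


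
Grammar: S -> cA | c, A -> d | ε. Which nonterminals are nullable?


A nonterminal is nullable iff some alternative derives ε (directly, or every symbol in it is nullable)
Nullable: {A}


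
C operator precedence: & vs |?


'&' is bitwise AND (level 5); '|' is bitwise OR (level 3)
Higher level binds tighter
'&' has higher precedence than '|'


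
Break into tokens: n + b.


Scan left to right, longest-match per lexeme
Tokens: ID(n), OP(+), ID(b)


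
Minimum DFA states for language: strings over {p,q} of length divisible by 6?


Track length mod 6: states 0..5, accept at 0
Minimal DFA: 6 states


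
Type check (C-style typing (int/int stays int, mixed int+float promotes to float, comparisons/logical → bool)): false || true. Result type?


Operand types: bool || bool
Rule: logical operators take bool operands and yield bool
Result type: bool


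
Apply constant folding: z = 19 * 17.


19 * 17 = 323 at compile time
Optimized: z = 323


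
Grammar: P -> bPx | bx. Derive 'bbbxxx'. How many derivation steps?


Derivation: P => bPx => bbPxx => bbbxxx
Steps: 3


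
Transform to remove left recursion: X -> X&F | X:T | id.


Left-recursive alternatives: X&F, X:T; non-recursive: id
Introduce X': X -> idX', X' -> &FX' | :TX' | ε


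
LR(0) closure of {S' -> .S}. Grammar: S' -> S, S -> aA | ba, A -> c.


Start: S' -> .S
For each item with dot before a nonterminal B, add B -> .γ for every B-production
Closure: [S' -> .S, S -> .aA, S -> .ba]


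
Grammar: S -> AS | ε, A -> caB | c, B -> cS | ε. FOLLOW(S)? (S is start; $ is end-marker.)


$ ∈ FOLLOW(S). For each A -> αBβ: add FIRST(β)\{ε} to FOLLOW(B); if β nullable, add FOLLOW(A).
FOLLOW(S) = {$, c}


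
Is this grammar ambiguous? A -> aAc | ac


balanced a^n…c^n: each string has a unique parse
Unambiguous


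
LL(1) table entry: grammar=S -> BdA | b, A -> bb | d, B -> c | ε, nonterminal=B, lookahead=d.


For [B, d]: ε is nullable and 'd' ∈ FOLLOW(B)
Entry: B -> ε


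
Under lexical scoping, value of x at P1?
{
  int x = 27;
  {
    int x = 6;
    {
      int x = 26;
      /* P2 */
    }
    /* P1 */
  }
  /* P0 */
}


x declared in the same block as P1
x = 6


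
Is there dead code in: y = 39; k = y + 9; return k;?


y is read by k's definition; k is returned
No dead code


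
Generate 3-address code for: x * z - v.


Break into single-operator statements:
t1 = x * z
t2 = t1 - v


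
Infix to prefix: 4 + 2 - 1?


left-to-right (same/higher precedence on left): tree is (- (+ 4 2) 1)
Prefix: - + 4 2 1


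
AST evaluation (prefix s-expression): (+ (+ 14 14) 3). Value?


Evaluate inner: (+ 14 14) = 28
Evaluate root: (+ 28 3) = 31
Result: 31


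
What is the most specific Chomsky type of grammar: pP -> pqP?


LHS has context (more than one symbol) and |LHS| ≤ |RHS|
Classification: Type 1 (Context-Sensitive)


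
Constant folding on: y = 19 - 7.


19 - 7 = 12 at compile time
Optimized: y = 12


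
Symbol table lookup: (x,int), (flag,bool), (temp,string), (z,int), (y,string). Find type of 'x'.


Lookup 'x' → type int


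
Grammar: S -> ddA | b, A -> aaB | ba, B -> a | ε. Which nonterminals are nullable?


A nonterminal is nullable iff some alternative derives ε (directly, or every symbol in it is nullable)
Nullable: {B}


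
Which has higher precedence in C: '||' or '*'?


'*' is multiplicative (level 10); '||' is logical OR (level 1)
Higher level binds tighter
'*' has higher precedence than '||'


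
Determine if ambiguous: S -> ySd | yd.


balanced y^n…d^n: each string has a unique parse
Unambiguous


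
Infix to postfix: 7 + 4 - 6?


Left to right (same or higher precedence on left)
Postfix: 7 4 + 6 -


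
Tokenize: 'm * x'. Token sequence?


Scan left to right, longest-match per lexeme
Tokens: ID(m), OP(*), ID(x)


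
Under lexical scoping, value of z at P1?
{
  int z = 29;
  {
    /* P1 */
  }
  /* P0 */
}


P1's block does not declare z; resolves to the enclosing declaration at depth 0
z = 29


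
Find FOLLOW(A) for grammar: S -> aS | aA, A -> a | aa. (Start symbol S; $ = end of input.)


$ ∈ FOLLOW(S). For each A -> αBβ: add FIRST(β)\{ε} to FOLLOW(B); if β nullable, add FOLLOW(A).
FOLLOW(A) = {$}


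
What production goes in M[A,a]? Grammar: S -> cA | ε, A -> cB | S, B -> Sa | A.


For [A, a]: S is nullable and 'a' ∈ FOLLOW(A)
Entry: A -> S


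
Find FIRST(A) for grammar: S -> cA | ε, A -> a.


Per alternative of A: FIRST(a) = {a}
FIRST(A) = {a}


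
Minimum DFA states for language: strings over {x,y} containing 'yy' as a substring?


KMP-style automaton: 2 progress states + 1 absorbing accept = 3
Minimal DFA: 3 states


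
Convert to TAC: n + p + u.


Break into single-operator statements:
t1 = n + p
t2 = t1 + u


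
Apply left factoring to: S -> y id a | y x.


Common prefix: 'y'
Factored: S -> y S', S' -> id a | x


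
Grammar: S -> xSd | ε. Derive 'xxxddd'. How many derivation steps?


Derivation: S => xSd => xxSdd => xxxSddd => xxxddd
Steps: 4


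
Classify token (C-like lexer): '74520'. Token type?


Pattern: digits only
Type: INTEGER_LITERAL


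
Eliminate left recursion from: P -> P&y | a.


Left-recursive alternatives: P&y; non-recursive: a
Introduce P': P -> aP', P' -> &yP' | ε


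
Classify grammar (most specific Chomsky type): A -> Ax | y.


Left-linear: every RHS is a terminal or one nonterminal followed by a terminal
Classification: Type 3 (Regular)


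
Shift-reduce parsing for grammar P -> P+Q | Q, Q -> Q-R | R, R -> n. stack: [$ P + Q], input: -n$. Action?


'-' can extend Q; shift to build Q -> Q-R
Action: shift


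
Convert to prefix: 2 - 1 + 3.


left-to-right (same/higher precedence on left): tree is (+ (- 2 1) 3)
Prefix: + - 2 1 3


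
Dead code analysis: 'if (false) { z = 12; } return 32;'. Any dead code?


condition is constant false, so the whole block is unreachable
Dead: 'if (false) { z = 12; }'


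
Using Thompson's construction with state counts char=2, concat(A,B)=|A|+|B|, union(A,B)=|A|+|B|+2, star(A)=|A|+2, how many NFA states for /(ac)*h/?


Syntax tree has 3 char leaf(s), 0 union(s), 1 star(s)
chars contribute 3×2 = 6; each union adds +2; each star adds +2
Total: 6 + 0 + 2 = 8 states


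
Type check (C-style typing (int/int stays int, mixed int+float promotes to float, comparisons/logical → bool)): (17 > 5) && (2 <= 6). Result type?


Operand types: bool && bool
Rule: logical operators take bool operands and yield bool
Result type: bool


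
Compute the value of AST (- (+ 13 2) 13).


Evaluate inner: (+ 13 2) = 15
Evaluate root: (- 15 13) = 2
Result: 2


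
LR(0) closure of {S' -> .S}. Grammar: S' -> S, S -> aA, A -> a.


Start: S' -> .S
For each item with dot before a nonterminal B, add B -> .γ for every B-production
Closure: [S' -> .S, S -> .aA]


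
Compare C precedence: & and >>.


'>>' is shift (level 8); '&' is bitwise AND (level 5)
Higher level binds tighter
'>>' has higher precedence than '&'


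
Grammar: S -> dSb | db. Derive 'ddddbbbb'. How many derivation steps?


Derivation: S => dSb => ddSbb => dddSbbb => ddddbbbb
Steps: 4


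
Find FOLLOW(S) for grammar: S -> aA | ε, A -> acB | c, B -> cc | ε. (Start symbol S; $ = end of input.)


$ ∈ FOLLOW(S). For each A -> αBβ: add FIRST(β)\{ε} to FOLLOW(B); if β nullable, add FOLLOW(A).
FOLLOW(S) = {$}


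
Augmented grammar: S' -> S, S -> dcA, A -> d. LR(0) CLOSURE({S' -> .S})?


Start: S' -> .S
For each item with dot before a nonterminal B, add B -> .γ for every B-production
Closure: [S' -> .S, S -> .dcA]


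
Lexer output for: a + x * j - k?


Scan left to right, longest-match per lexeme
Tokens: ID(a), OP(+), ID(x), OP(*), ID(j), OP(-), ID(k)


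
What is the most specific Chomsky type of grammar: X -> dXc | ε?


Single nonterminal LHS, but d^n c^n is not regular
Classification: Type 2 (Context-Free)


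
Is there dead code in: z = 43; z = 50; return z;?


first assignment to z is overwritten before any read
Dead: 'z = 43'


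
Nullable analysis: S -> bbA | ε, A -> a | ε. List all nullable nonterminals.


A nonterminal is nullable iff some alternative derives ε (directly, or every symbol in it is nullable)
Nullable: {A, S}


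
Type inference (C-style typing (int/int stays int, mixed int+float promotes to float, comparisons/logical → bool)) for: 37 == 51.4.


Operand types: int == float
Rule: comparison yields bool
Result type: bool


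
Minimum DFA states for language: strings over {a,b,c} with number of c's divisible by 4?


Track (count of c) mod 4: states 0..3, accept at 0
Minimal DFA: 4 states


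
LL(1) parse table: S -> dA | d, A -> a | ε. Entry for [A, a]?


For [A, a]: 'a' ∈ FIRST(a)
Entry: A -> a


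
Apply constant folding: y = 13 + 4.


13 + 4 = 17 at compile time
Optimized: y = 17


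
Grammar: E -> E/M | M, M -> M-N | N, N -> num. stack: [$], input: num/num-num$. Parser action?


no handle on stack; shift 'num'
Action: shift


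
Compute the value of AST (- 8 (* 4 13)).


Evaluate inner: (* 4 13) = 52
Evaluate root: (- 8 52) = -44
Result: -44


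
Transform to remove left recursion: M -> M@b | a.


Left-recursive alternatives: M@b; non-recursive: a
Introduce M': M -> aM', M' -> @bM' | ε


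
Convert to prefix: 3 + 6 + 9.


left-to-right (same/higher precedence on left): tree is (+ (+ 3 6) 9)
Prefix: + + 3 6 9


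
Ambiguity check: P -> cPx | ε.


balanced c^n…x^n: each string has a unique parse
Unambiguous


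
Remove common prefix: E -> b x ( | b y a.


Common prefix: 'b'
Factored: E -> b E', E' -> x ( | y a


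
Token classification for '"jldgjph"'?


Pattern: double-quoted sequence
Type: STRING_LITERAL


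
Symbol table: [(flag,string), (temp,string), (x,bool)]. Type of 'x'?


Lookup 'x' → type bool


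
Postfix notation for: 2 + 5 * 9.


* has higher precedence, evaluate 5*9 first
Postfix: 2 5 9 * +


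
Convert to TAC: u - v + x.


Break into single-operator statements:
t1 = u - v
t2 = t1 + x


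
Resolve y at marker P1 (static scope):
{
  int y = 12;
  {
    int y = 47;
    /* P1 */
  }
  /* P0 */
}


y declared in the same block as P1
y = 47


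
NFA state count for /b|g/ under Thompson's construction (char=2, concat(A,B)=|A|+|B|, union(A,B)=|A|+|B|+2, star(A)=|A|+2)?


Syntax tree has 2 char leaf(s), 1 union(s), 0 star(s)
chars contribute 2×2 = 4; each union adds +2; each star adds +2
Total: 4 + 2 + 0 = 6 states


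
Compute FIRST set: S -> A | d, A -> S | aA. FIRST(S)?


Per alternative of S: FIRST(A) = {a, d}; FIRST(d) = {d}
FIRST(S) = {a, d}


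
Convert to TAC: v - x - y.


Break into single-operator statements:
t1 = v - x
t2 = t1 - y


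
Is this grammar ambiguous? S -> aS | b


right-linear, alternatives start with distinct terminals 'a' vs 'b': unique leftmost derivation
Unambiguous


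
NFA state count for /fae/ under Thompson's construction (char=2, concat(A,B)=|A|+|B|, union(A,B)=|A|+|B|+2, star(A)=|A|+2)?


Syntax tree has 3 char leaf(s), 0 union(s), 0 star(s)
chars contribute 3×2 = 6; each union adds +2; each star adds +2
Total: 6 + 0 + 0 = 6 states


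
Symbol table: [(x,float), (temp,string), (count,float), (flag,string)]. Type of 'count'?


Lookup 'count' → type float


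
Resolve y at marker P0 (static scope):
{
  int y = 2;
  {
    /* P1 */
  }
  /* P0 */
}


y declared in the same block as P0
y = 2


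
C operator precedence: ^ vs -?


'-' is additive (level 9); '^' is bitwise XOR (level 4)
Higher level binds tighter
'-' has higher precedence than '^'


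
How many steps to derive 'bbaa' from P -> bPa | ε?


Derivation: P => bPa => bbPaa => bbaa
Steps: 3


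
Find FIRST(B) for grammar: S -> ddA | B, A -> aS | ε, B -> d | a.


Per alternative of B: FIRST(d) = {d}; FIRST(a) = {a}
FIRST(B) = {a, d}


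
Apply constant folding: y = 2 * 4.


2 * 4 = 8 at compile time
Optimized: y = 8


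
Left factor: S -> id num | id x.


Common prefix: 'id'
Factored: S -> id S', S' -> num | x


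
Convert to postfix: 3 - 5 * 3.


* has higher precedence, evaluate 5*3 first
Postfix: 3 5 3 * -


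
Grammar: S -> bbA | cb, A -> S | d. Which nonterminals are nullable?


A nonterminal is nullable iff some alternative derives ε (directly, or every symbol in it is nullable)
Nullable: {}


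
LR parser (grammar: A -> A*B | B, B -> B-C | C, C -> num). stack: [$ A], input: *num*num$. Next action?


shift '*' to continue A -> A*B
Action: shift


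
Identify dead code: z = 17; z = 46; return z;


first assignment to z is overwritten before any read
Dead: 'z = 17'


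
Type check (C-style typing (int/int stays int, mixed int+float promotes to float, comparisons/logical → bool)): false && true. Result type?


Operand types: bool && bool
Rule: logical operators take bool operands and yield bool
Result type: bool


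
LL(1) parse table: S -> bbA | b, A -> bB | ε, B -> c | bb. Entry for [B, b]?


For [B, b]: 'b' ∈ FIRST(bb)
Entry: B -> bb


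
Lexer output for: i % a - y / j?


Scan left to right, longest-match per lexeme
Tokens: ID(i), OP(%), ID(a), OP(-), ID(y), OP(/), ID(j)


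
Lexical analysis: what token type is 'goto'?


Pattern: reserved word
Type: KEYWORD


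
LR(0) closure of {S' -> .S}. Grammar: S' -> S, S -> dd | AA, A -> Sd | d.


Start: S' -> .S
For each item with dot before a nonterminal B, add B -> .γ for every B-production
Closure: [S' -> .S, S -> .dd, S -> .AA, A -> .Sd, A -> .d]


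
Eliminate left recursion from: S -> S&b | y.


Left-recursive alternatives: S&b; non-recursive: y
Introduce S': S -> yS', S' -> &bS' | ε


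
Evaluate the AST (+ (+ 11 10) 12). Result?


Evaluate inner: (+ 11 10) = 21
Evaluate root: (+ 21 12) = 33
Result: 33


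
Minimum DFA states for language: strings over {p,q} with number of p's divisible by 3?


Track (count of p) mod 3: states 0..2, accept at 0
Minimal DFA: 3 states


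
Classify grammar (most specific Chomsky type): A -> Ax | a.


Left-linear: every RHS is a terminal or one nonterminal followed by a terminal
Classification: Type 3 (Regular)
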